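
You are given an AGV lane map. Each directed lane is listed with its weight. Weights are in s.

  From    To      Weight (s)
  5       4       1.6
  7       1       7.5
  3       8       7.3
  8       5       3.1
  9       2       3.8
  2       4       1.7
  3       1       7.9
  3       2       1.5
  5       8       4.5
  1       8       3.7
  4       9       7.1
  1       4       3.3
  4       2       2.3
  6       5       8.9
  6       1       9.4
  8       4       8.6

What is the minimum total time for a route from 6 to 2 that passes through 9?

21.4 s

Shortest 6→9: 6–5–4–9 = 17.6
Shortest 9→2: 9–2 = 3.8
Total via 9: 17.6 + 3.8 = 21.4 s.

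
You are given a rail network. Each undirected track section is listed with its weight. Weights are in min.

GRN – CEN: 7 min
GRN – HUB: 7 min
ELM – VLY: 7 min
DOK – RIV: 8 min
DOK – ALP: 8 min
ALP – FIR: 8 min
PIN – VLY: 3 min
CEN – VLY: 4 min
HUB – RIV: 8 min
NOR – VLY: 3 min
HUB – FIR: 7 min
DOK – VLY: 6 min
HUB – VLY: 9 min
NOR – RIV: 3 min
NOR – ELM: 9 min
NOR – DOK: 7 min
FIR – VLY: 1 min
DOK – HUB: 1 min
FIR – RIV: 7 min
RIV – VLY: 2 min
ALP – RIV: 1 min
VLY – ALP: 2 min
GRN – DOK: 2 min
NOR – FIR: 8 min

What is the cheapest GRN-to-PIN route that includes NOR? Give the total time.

Shortest GRN→NOR: GRN → DOK → NOR = 9
Shortest NOR→PIN: NOR → VLY → PIN = 6
Total via NOR: 9 + 6 = 15 min.

15 min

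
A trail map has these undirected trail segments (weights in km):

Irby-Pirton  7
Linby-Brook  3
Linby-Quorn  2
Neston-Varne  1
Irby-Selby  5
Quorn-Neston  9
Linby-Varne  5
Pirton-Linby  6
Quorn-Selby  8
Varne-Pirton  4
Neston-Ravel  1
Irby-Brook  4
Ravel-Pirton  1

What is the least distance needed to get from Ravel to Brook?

Shortest distances from Ravel:
Ravel: 0
Neston: 1  (via Ravel)
Pirton: 1  (via Ravel)
Varne: 2  (via Neston)
Linby: 7  (via Pirton)
Irby: 8  (via Pirton)
Quorn: 9  (via Linby)
Brook: 10  (via Linby)
Shortest route: Ravel → Pirton → Linby → Brook = 10 km.

10 km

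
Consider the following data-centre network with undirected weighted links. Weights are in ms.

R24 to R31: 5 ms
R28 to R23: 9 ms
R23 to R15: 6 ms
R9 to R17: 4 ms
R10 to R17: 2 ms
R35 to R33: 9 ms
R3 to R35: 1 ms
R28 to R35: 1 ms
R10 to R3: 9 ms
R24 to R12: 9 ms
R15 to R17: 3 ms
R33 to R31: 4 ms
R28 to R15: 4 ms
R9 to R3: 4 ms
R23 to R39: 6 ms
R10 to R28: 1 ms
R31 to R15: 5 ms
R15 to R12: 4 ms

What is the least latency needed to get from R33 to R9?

14 ms

Settle nodes by increasing distance from R33:
R33: 0
R31: 4  (via R33)
R24: 9  (via R31)
R35: 9  (via R33)
R15: 9  (via R31)
R3: 10  (via R35)
R28: 10  (via R35)
R10: 11  (via R28)
R17: 12  (via R15)
R12: 13  (via R15)
R9: 14  (via R3)
Shortest route: R33–R35–R3–R9 = 14 ms.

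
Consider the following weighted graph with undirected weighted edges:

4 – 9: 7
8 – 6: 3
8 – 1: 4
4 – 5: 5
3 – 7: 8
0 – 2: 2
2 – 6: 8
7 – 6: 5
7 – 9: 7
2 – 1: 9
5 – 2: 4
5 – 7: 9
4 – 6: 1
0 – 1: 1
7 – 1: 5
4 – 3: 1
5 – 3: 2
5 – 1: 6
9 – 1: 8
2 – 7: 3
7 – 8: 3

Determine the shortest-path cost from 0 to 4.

9

Enumerating some paths:
0–2–5–3–4: 2+4+2+1 = 9
0–2–5–4: 2+4+5 = 11
0–1–5–3–4: 1+6+2+1 = 10
The minimum is 9 via 0–2–5–3–4.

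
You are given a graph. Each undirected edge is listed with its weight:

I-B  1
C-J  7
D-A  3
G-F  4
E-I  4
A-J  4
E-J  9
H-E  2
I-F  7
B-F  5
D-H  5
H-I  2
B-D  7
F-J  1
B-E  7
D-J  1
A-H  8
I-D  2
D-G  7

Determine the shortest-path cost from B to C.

11

Settle nodes by increasing distance from B:
B: 0
I: 1  (via B)
D: 3  (via I)
H: 3  (via I)
J: 4  (via D)
E: 5  (via I)
F: 5  (via B)
A: 6  (via D)
G: 9  (via F)
C: 11  (via J)
Shortest route: B → I → D → J → C = 11.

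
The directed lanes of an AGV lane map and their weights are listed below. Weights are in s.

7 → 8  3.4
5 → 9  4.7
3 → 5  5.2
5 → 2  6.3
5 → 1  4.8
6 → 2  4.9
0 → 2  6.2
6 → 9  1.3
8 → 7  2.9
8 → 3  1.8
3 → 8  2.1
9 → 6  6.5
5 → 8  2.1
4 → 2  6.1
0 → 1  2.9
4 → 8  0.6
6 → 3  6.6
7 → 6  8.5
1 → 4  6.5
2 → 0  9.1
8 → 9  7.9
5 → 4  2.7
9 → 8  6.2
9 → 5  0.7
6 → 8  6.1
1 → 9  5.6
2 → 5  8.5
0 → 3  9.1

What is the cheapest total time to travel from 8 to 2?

Compare a few routes:
8 → 9 → 5 → 2: 7.9+0.7+6.3 = 14.9
8 → 3 → 5 → 4 → 2: 1.8+5.2+2.7+6.1 = 15.8
8 → 7 → 6 → 2: 2.9+8.5+4.9 = 16.3
8 → 3 → 5 → 2: 1.8+5.2+6.3 = 13.3
Cheapest is 8 → 3 → 5 → 2 at 13.3 s.

13.3 s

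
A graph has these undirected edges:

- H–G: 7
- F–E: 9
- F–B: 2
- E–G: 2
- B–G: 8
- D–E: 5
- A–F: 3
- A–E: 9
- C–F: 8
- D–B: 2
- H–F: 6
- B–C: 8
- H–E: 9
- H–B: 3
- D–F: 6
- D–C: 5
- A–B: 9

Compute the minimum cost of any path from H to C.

10

Candidate routes:
H–B–D–C: 3+2+5 = 10
H–B–C: 3+8 = 11
Cheapest is H–B–D–C at 10.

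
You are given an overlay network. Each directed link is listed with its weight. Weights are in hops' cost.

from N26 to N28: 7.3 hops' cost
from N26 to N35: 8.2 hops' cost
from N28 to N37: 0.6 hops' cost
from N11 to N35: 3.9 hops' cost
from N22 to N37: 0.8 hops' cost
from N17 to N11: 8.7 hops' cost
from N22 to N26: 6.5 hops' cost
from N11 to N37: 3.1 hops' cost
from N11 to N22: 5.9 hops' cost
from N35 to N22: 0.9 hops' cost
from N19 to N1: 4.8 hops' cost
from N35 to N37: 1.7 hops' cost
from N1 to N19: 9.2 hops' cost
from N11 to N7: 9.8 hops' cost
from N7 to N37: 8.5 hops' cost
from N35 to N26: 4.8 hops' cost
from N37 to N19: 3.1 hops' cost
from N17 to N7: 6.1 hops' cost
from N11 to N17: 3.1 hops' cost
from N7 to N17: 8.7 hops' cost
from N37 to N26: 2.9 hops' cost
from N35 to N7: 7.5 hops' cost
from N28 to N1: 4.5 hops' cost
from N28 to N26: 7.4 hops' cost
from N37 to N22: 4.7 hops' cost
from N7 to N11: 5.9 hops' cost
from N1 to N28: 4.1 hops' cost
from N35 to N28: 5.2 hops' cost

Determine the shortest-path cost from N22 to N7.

19.4 hops' cost

Running Dijkstra from N22:
N22: 0
N37: 0.8  (via N22)
N26: 3.7  (via N37)
N19: 3.9  (via N37)
N1: 8.7  (via N19)
N28: 11  (via N26)
N35: 11.9  (via N26)
N7: 19.4  (via N35)
Shortest route: N22–N37–N26–N35–N7 = 19.4 hops' cost.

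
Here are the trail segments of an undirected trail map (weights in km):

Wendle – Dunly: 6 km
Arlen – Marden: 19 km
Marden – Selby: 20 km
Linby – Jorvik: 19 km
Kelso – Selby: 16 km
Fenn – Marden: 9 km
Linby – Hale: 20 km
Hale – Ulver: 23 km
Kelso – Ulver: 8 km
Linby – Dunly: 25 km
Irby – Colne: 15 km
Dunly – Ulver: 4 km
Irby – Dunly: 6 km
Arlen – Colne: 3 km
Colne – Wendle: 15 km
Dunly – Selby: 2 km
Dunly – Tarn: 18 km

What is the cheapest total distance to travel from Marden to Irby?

28 km

Running Dijkstra from Marden:
Marden: 0
Fenn: 9  (via Marden)
Arlen: 19  (via Marden)
Selby: 20  (via Marden)
Colne: 22  (via Arlen)
Dunly: 22  (via Selby)
Ulver: 26  (via Dunly)
Wendle: 28  (via Dunly)
Irby: 28  (via Dunly)
Shortest route: Marden → Selby → Dunly → Irby = 28 km.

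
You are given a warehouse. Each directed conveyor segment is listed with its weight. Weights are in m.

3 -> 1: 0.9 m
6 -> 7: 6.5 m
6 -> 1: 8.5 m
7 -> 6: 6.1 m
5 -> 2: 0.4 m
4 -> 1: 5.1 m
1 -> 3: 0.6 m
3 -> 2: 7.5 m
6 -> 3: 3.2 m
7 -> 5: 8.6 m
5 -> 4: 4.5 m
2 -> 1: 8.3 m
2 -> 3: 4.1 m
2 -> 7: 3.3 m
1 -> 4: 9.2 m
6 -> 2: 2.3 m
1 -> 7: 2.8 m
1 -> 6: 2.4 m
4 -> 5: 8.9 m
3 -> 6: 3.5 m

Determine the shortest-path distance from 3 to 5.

12.3 m

Settle nodes by increasing distance from 3:
3: 0
1: 0.9  (via 3)
6: 3.3  (via 1)
7: 3.7  (via 1)
2: 5.6  (via 6)
4: 10.1  (via 1)
5: 12.3  (via 7)
Shortest route: 3 → 1 → 7 → 5 = 12.3 m.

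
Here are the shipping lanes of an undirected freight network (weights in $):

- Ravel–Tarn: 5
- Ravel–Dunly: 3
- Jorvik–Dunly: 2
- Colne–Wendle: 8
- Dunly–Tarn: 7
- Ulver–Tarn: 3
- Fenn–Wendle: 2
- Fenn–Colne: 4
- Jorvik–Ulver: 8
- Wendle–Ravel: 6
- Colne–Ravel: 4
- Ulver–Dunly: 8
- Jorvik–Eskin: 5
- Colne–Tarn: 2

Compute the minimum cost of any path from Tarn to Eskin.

Settle nodes by increasing distance from Tarn:
Tarn: 0
Colne: 2  (via Tarn)
Ulver: 3  (via Tarn)
Ravel: 5  (via Tarn)
Fenn: 6  (via Colne)
Dunly: 7  (via Tarn)
Wendle: 8  (via Fenn)
Jorvik: 9  (via Dunly)
Eskin: 14  (via Jorvik)
Shortest route: Tarn → Dunly → Jorvik → Eskin = $14.

$14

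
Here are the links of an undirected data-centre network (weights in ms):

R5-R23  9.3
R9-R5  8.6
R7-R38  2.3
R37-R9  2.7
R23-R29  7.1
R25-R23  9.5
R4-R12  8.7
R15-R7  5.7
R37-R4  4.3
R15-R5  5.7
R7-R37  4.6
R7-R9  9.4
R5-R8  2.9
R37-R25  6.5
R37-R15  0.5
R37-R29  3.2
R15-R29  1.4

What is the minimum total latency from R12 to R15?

Settle nodes by increasing distance from R12:
R12: 0
R4: 8.7  (via R12)
R37: 13  (via R4)
R15: 13.5  (via R37)
Shortest route: R12–R4–R37–R15 = 13.5 ms.

13.5 ms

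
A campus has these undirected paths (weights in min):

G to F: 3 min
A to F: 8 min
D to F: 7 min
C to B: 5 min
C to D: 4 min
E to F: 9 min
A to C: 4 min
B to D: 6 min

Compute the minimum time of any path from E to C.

Compare a few routes:
E → F → D → C: 9+7+4 = 20
E → F → A → C: 9+8+4 = 21
The minimum is 20 min via E → F → D → C.

20 min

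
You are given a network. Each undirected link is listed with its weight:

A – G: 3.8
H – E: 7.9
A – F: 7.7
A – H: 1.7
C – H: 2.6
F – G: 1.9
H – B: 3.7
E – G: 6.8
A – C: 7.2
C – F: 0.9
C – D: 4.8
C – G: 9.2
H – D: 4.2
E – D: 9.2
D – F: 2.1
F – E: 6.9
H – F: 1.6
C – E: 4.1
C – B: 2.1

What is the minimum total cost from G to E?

6.8

Candidate routes:
G → F → C → E: 1.9+0.9+4.1 = 6.9
G → E: 6.8 = 6.8
The minimum is 6.8 via G → E.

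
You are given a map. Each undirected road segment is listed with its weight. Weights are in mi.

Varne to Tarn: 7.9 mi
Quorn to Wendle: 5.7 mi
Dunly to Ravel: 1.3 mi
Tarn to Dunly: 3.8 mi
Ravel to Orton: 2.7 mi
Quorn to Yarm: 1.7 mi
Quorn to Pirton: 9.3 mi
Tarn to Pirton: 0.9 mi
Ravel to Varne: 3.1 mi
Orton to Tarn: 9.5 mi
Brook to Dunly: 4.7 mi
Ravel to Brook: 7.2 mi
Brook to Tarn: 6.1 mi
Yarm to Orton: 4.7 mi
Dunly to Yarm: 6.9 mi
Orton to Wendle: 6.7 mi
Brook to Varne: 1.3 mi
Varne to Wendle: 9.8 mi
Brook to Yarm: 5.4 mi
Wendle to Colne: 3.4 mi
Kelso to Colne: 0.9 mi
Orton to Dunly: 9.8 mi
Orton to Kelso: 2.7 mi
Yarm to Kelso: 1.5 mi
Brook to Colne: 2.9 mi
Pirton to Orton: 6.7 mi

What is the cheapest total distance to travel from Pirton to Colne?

9.9 mi

Enumerating some paths:
Pirton → Tarn → Brook → Colne: 0.9+6.1+2.9 = 9.9
Pirton → Orton → Kelso → Colne: 6.7+2.7+0.9 = 10.3
Pirton → Tarn → Dunly → Brook → Colne: 0.9+3.8+4.7+2.9 = 12.3
Pirton → Tarn → Dunly → Ravel → Orton → Kelso → Colne: 0.9+3.8+1.3+2.7+2.7+0.9 = 12.3
Cheapest is Pirton → Tarn → Brook → Colne at 9.9 mi.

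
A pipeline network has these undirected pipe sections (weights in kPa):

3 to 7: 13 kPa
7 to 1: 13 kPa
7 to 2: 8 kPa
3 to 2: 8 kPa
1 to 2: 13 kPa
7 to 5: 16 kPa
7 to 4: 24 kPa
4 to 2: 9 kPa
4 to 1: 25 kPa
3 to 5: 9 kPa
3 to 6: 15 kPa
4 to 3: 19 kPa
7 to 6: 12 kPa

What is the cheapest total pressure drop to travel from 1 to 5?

29 kPa

Shortest distances from 1:
1: 0
2: 13  (via 1)
7: 13  (via 1)
3: 21  (via 2)
4: 22  (via 2)
6: 25  (via 7)
5: 29  (via 7)
Shortest route: 1 → 7 → 5 = 29 kPa.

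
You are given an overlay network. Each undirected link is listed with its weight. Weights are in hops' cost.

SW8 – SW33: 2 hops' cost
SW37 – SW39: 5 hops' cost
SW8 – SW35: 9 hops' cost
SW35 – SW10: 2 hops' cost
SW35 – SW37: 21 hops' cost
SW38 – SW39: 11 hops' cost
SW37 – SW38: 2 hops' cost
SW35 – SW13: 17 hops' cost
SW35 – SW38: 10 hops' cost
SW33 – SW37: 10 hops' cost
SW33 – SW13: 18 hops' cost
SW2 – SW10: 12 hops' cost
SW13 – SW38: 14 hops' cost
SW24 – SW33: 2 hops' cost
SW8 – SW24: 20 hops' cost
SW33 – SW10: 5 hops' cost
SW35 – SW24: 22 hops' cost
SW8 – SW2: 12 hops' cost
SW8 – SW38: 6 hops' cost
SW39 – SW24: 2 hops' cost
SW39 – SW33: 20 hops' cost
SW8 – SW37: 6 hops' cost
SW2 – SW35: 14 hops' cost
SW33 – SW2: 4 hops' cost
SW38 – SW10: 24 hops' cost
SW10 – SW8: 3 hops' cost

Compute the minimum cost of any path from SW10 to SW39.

Running Dijkstra from SW10:
SW10: 0
SW35: 2  (via SW10)
SW8: 3  (via SW10)
SW33: 5  (via SW10)
SW24: 7  (via SW33)
SW38: 9  (via SW8)
SW39: 9  (via SW24)
Shortest route: SW10–SW33–SW24–SW39 = 9 hops' cost.

9 hops' cost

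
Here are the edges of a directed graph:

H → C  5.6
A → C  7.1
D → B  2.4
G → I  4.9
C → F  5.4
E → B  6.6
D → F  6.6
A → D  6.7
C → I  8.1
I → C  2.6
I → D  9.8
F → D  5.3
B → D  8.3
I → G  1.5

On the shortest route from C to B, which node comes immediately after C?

Compare a few routes:
C → I → D → B: 8.1+9.8+2.4 = 20.3
C → F → D → B: 5.4+5.3+2.4 = 13.1
The minimum is 13.1 via C → F → D → B.
So from C the first move is to F.

F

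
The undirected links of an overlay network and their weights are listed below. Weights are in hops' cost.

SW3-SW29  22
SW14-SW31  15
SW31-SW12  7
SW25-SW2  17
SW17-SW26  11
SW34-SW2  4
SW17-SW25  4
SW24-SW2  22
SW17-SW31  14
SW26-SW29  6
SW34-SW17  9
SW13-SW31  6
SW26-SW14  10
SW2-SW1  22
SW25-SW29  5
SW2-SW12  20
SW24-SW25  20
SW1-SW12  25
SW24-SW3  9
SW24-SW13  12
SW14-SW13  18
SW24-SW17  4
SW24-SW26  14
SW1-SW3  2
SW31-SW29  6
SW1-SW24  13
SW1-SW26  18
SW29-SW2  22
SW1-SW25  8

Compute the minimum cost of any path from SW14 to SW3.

30 hops' cost

Shortest distances from SW14:
SW14: 0
SW26: 10  (via SW14)
SW31: 15  (via SW14)
SW29: 16  (via SW26)
SW13: 18  (via SW14)
SW25: 21  (via SW29)
SW17: 21  (via SW26)
SW12: 22  (via SW31)
SW24: 24  (via SW26)
SW1: 28  (via SW26)
SW34: 30  (via SW17)
SW3: 30  (via SW1)
Shortest route: SW14 → SW26 → SW1 → SW3 = 30 hops' cost.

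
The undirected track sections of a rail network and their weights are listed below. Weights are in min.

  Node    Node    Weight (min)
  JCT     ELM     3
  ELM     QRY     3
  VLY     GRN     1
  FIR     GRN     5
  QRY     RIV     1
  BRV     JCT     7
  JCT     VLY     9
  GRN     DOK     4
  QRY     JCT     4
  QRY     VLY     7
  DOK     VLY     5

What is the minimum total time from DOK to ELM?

15 min

Running Dijkstra from DOK:
DOK: 0
GRN: 4  (via DOK)
VLY: 5  (via DOK)
FIR: 9  (via GRN)
QRY: 12  (via VLY)
RIV: 13  (via QRY)
JCT: 14  (via VLY)
ELM: 15  (via QRY)
Shortest route: DOK → VLY → QRY → ELM = 15 min.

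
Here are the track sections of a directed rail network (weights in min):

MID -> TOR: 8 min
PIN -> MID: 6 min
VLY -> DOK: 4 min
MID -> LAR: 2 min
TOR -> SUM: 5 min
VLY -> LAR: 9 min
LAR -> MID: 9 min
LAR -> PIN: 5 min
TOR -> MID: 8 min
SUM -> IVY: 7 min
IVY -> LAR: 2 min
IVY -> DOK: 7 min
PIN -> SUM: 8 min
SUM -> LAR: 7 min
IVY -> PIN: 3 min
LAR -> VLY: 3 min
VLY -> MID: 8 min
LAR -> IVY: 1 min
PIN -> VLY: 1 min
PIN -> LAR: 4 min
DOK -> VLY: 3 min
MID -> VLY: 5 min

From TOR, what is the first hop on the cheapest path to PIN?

MID

Enumerating some paths:
TOR - MID - LAR - IVY - PIN: 8+2+1+3 = 14
TOR - MID - LAR - PIN: 8+2+5 = 15
The minimum is 14 min via TOR - MID - LAR - IVY - PIN.
So from TOR the first move is to MID.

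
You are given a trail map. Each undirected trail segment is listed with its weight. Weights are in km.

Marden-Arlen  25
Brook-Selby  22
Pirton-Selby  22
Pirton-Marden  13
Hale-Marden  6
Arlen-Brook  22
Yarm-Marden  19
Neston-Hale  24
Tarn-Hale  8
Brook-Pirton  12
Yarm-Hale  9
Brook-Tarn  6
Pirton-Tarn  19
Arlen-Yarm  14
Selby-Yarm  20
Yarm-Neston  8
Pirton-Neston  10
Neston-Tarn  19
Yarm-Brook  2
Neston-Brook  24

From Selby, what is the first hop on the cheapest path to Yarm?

Enumerating some paths:
Selby → Yarm: 20 = 20
Selby → Brook → Yarm: 22+2 = 24
The minimum is 20 km via Selby → Yarm.
So from Selby the first move is to Yarm.

Yarm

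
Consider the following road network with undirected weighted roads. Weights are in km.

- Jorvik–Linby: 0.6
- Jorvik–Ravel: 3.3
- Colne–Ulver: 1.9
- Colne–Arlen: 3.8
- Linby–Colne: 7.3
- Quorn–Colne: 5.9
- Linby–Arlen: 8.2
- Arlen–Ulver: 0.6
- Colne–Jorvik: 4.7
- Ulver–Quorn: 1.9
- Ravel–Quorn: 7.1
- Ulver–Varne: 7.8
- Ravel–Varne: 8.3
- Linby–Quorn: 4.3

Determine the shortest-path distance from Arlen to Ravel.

9.6 km

Candidate routes:
Arlen–Ulver–Quorn–Ravel: 0.6+1.9+7.1 = 9.6
Arlen–Ulver–Quorn–Linby–Jorvik–Ravel: 0.6+1.9+4.3+0.6+3.3 = 10.7
Arlen–Colne–Jorvik–Ravel: 3.8+4.7+3.3 = 11.8
Arlen–Ulver–Colne–Jorvik–Ravel: 0.6+1.9+4.7+3.3 = 10.5
The minimum is 9.6 km via Arlen–Ulver–Quorn–Ravel.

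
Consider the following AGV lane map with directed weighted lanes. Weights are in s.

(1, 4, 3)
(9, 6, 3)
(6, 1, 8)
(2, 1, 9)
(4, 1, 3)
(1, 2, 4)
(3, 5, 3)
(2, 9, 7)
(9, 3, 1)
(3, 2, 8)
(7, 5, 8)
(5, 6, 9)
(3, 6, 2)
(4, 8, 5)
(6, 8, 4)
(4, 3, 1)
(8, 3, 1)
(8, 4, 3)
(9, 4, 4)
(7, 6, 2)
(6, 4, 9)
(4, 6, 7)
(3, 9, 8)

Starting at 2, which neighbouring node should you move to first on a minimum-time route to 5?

9

Candidate routes:
2–9–4–3–5: 7+4+1+3 = 15
2–9–3–5: 7+1+3 = 11
Cheapest is 2–9–3–5 at 11 s.
So from 2 the first move is to 9.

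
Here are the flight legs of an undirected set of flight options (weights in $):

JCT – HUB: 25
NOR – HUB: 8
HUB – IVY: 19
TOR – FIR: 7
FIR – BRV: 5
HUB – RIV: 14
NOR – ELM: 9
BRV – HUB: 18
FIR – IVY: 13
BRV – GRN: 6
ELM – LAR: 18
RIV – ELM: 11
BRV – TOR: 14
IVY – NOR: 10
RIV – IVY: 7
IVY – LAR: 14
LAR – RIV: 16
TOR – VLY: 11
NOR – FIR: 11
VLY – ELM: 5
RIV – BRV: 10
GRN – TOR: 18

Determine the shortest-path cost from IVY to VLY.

$23

Enumerating some paths:
IVY–NOR–ELM–VLY: 10+9+5 = 24
IVY–RIV–ELM–VLY: 7+11+5 = 23
Cheapest is IVY–RIV–ELM–VLY at $23.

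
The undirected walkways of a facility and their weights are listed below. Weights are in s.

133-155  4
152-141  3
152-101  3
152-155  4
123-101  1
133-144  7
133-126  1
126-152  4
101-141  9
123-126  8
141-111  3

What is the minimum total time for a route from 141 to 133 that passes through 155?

11 s

Best 141 to 155: 141–152–155 costing 7
Best 155 to 133: 155–133 costing 4
Total via 155: 7 + 4 = 11 s.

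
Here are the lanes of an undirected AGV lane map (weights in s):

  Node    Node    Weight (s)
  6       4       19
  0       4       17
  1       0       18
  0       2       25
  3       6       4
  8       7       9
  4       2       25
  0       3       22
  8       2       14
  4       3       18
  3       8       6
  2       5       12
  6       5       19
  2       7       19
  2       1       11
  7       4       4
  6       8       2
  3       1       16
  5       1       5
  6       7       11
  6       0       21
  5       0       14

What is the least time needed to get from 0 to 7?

Shortest distances from 0:
0: 0
5: 14  (via 0)
4: 17  (via 0)
1: 18  (via 0)
6: 21  (via 0)
7: 21  (via 4)
Shortest route: 0–4–7 = 21 s.

21 s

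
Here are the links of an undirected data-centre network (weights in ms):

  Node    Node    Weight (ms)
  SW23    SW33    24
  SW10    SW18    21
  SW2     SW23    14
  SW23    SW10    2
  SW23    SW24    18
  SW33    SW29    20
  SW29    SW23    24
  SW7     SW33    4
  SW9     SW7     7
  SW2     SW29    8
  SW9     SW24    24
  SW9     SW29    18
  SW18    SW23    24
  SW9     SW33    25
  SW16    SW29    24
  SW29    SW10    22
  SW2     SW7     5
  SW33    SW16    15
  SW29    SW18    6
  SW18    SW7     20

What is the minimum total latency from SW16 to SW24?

Running Dijkstra from SW16:
SW16: 0
SW33: 15  (via SW16)
SW7: 19  (via SW33)
SW29: 24  (via SW16)
SW2: 24  (via SW7)
SW9: 26  (via SW7)
SW18: 30  (via SW29)
SW23: 38  (via SW2)
SW10: 40  (via SW23)
SW24: 50  (via SW9)
Shortest route: SW16 → SW33 → SW7 → SW9 → SW24 = 50 ms.

50 ms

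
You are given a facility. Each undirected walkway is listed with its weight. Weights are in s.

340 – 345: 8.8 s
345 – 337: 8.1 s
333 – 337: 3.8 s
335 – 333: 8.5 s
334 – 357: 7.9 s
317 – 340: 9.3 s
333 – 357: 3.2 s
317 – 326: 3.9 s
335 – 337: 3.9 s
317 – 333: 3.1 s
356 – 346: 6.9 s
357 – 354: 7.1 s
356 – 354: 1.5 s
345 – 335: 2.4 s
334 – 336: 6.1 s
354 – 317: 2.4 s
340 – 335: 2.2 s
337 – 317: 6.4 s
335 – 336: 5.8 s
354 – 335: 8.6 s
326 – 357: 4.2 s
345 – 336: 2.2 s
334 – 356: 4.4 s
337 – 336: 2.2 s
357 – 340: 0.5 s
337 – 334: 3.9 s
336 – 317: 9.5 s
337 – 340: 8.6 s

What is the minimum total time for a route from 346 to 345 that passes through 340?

Shortest 346→340: 346–356–354–357–340 = 16
Best 340 to 345: 340–335–345 costing 4.6
Total via 340: 16 + 4.6 = 20.6 s.

20.6 s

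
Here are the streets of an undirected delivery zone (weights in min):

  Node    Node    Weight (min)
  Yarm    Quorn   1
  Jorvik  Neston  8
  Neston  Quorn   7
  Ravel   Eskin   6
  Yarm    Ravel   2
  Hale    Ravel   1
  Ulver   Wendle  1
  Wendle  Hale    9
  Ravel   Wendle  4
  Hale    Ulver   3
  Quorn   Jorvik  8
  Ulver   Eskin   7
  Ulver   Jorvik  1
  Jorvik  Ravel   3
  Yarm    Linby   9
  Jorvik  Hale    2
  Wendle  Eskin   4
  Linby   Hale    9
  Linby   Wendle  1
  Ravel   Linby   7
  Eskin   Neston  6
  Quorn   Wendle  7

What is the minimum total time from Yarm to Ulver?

Enumerating some paths:
Yarm–Ravel–Hale–Ulver: 2+1+3 = 6
Yarm–Ravel–Wendle–Ulver: 2+4+1 = 7
Yarm–Quorn–Wendle–Ulver: 1+7+1 = 9
Yarm–Ravel–Jorvik–Hale–Ulver: 2+3+2+3 = 10
Cheapest is Yarm–Ravel–Hale–Ulver at 6 min.

6 min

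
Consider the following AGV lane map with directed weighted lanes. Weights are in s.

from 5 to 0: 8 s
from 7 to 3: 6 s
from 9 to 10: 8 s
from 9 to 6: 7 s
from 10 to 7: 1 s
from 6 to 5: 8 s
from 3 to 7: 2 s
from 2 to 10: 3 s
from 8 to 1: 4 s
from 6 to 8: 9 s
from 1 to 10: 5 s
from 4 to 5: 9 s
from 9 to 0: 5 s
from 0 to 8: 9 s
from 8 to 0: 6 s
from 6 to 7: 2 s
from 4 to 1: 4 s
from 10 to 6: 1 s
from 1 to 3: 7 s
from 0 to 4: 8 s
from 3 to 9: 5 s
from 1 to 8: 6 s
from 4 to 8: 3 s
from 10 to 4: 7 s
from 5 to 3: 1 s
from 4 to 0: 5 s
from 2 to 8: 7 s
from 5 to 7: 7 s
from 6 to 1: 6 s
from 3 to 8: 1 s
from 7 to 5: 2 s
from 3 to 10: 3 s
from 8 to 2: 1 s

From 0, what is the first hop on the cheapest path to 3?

8

Candidate routes:
0 - 4 - 8 - 2 - 10 - 7 - 5 - 3: 8+3+1+3+1+2+1 = 19
0 - 8 - 2 - 10 - 7 - 5 - 3: 9+1+3+1+2+1 = 17
0 - 4 - 1 - 3: 8+4+7 = 19
0 - 4 - 5 - 3: 8+9+1 = 18
Cheapest is 0 - 8 - 2 - 10 - 7 - 5 - 3 at 17 s.
So from 0 the first move is to 8.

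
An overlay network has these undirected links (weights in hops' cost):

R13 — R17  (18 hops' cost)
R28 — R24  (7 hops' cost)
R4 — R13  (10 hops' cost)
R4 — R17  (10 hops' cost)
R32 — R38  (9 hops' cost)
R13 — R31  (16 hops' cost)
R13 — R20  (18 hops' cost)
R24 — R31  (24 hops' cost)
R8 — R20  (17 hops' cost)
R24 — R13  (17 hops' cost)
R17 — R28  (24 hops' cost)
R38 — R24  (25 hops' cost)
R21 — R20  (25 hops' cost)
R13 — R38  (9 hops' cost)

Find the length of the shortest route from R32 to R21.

61 hops' cost

Settle nodes by increasing distance from R32:
R32: 0
R38: 9  (via R32)
R13: 18  (via R38)
R4: 28  (via R13)
R24: 34  (via R38)
R31: 34  (via R13)
R20: 36  (via R13)
R17: 36  (via R13)
R28: 41  (via R24)
R8: 53  (via R20)
R21: 61  (via R20)
Shortest route: R32 → R38 → R13 → R20 → R21 = 61 hops' cost.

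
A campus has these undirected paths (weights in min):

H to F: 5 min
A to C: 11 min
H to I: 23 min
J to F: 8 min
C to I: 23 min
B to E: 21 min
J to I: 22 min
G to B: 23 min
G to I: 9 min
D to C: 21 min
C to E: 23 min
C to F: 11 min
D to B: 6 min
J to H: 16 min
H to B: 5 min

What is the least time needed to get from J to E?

Settle nodes by increasing distance from J:
J: 0
F: 8  (via J)
H: 13  (via F)
B: 18  (via H)
C: 19  (via F)
I: 22  (via J)
D: 24  (via B)
A: 30  (via C)
G: 31  (via I)
E: 39  (via B)
Shortest route: J–F–H–B–E = 39 min.

39 min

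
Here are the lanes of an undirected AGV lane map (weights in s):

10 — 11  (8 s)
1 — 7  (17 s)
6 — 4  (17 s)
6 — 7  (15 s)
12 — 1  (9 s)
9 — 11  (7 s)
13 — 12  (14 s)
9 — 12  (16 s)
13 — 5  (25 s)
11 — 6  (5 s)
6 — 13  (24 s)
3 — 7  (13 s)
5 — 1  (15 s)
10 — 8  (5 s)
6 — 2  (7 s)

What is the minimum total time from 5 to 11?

47 s

Compare a few routes:
5 - 1 - 7 - 6 - 11: 15+17+15+5 = 52
5 - 13 - 6 - 11: 25+24+5 = 54
5 - 1 - 12 - 9 - 11: 15+9+16+7 = 47
5 - 13 - 12 - 9 - 11: 25+14+16+7 = 62
The minimum is 47 s via 5 - 1 - 12 - 9 - 11.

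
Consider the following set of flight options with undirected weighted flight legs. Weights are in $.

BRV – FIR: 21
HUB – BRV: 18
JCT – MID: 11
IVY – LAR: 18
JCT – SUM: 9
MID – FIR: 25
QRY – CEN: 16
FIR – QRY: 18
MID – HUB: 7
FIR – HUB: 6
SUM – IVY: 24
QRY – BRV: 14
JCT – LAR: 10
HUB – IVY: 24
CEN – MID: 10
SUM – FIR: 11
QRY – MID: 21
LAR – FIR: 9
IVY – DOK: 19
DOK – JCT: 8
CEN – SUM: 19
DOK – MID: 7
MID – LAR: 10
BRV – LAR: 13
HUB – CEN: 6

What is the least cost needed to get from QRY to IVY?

$45

Candidate routes:
QRY - CEN - HUB - IVY: 16+6+24 = 46
QRY - BRV - LAR - IVY: 14+13+18 = 45
QRY - MID - DOK - IVY: 21+7+19 = 47
Cheapest is QRY - BRV - LAR - IVY at $45.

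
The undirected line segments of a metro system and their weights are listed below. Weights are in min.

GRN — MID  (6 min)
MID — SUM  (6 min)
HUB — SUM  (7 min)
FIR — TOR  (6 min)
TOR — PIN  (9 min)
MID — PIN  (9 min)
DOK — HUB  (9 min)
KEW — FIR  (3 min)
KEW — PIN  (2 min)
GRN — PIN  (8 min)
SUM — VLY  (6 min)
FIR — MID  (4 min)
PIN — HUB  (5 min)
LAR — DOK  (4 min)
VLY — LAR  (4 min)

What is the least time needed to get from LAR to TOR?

26 min

Running Dijkstra from LAR:
LAR: 0
DOK: 4  (via LAR)
VLY: 4  (via LAR)
SUM: 10  (via VLY)
HUB: 13  (via DOK)
MID: 16  (via SUM)
PIN: 18  (via HUB)
FIR: 20  (via MID)
KEW: 20  (via PIN)
GRN: 22  (via MID)
TOR: 26  (via FIR)
Shortest route: LAR → VLY → SUM → MID → FIR → TOR = 26 min.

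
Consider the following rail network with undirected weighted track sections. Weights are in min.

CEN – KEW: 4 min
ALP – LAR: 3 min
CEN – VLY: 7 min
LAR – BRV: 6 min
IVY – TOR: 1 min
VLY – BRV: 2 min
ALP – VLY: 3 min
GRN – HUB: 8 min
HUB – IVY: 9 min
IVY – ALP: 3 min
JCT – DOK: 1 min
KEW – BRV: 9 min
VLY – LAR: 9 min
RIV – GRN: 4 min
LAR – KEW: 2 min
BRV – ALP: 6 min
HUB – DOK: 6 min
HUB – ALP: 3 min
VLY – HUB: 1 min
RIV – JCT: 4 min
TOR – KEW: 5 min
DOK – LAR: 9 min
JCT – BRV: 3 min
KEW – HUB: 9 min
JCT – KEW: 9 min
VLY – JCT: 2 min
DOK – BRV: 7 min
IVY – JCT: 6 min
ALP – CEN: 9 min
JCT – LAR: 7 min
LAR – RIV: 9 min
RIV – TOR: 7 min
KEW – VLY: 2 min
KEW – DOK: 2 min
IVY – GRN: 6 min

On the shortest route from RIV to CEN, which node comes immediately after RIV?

JCT

Candidate routes:
RIV → JCT → VLY → CEN: 4+2+7 = 13
RIV → JCT → VLY → KEW → CEN: 4+2+2+4 = 12
RIV → JCT → DOK → KEW → CEN: 4+1+2+4 = 11
The minimum is 11 min via RIV → JCT → DOK → KEW → CEN.
So from RIV the first move is to JCT.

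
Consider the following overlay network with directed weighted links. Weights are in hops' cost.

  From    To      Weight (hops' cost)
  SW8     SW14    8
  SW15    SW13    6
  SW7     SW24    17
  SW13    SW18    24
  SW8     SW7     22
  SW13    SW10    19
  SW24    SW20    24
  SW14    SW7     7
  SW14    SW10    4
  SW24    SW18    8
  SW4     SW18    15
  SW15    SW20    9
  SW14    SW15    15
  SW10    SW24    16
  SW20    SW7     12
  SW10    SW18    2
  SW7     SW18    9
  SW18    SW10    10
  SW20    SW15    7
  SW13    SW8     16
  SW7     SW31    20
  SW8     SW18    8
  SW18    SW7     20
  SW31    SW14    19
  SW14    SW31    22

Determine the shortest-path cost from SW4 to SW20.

Settle nodes by increasing distance from SW4:
SW4: 0
SW18: 15  (via SW4)
SW10: 25  (via SW18)
SW7: 35  (via SW18)
SW24: 41  (via SW10)
SW31: 55  (via SW7)
SW20: 65  (via SW24)
Shortest route: SW4–SW18–SW10–SW24–SW20 = 65 hops' cost.

65 hops' cost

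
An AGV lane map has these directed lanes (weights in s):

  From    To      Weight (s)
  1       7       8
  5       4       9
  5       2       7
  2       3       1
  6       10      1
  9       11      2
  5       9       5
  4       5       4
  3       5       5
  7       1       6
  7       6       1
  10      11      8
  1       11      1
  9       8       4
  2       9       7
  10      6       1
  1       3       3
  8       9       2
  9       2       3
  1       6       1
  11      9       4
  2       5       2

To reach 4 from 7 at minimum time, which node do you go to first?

1

Compare a few routes:
7 → 1 → 11 → 9 → 2 → 3 → 5 → 4: 6+1+4+3+1+5+9 = 29
7 → 1 → 3 → 5 → 4: 6+3+5+9 = 23
7 → 6 → 10 → 11 → 9 → 2 → 5 → 4: 1+1+8+4+3+2+9 = 28
7 → 1 → 11 → 9 → 2 → 5 → 4: 6+1+4+3+2+9 = 25
The minimum is 23 s via 7 → 1 → 3 → 5 → 4.
So from 7 the first move is to 1.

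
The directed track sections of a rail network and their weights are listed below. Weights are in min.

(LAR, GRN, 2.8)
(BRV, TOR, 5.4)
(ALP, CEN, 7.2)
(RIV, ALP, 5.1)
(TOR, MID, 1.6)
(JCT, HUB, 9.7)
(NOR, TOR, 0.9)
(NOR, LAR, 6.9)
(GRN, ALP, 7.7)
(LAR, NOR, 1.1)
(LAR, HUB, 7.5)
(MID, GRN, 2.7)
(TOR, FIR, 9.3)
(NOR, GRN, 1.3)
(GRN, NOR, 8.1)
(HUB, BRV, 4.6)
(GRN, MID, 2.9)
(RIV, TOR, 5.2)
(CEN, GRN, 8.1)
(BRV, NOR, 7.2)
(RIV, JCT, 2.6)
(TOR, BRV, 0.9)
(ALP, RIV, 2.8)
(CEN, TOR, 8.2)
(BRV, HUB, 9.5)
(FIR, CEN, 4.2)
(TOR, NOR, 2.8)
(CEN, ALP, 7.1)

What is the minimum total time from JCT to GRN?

Compare a few routes:
JCT → HUB → BRV → TOR → MID → GRN: 9.7+4.6+5.4+1.6+2.7 = 24
JCT → HUB → BRV → TOR → NOR → GRN: 9.7+4.6+5.4+2.8+1.3 = 23.8
JCT → HUB → BRV → NOR → GRN: 9.7+4.6+7.2+1.3 = 22.8
Cheapest is JCT → HUB → BRV → NOR → GRN at 22.8 min.

22.8 min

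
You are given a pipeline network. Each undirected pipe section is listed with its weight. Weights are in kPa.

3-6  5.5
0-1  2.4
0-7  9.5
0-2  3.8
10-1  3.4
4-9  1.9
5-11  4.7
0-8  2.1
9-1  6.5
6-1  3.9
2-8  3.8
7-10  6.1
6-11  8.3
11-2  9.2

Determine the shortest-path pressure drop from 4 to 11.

Compare a few routes:
4–9–1–0–2–11: 1.9+6.5+2.4+3.8+9.2 = 23.8
4–9–1–0–8–2–11: 1.9+6.5+2.4+2.1+3.8+9.2 = 25.9
4–9–1–6–11: 1.9+6.5+3.9+8.3 = 20.6
Cheapest is 4–9–1–6–11 at 20.6 kPa.

20.6 kPa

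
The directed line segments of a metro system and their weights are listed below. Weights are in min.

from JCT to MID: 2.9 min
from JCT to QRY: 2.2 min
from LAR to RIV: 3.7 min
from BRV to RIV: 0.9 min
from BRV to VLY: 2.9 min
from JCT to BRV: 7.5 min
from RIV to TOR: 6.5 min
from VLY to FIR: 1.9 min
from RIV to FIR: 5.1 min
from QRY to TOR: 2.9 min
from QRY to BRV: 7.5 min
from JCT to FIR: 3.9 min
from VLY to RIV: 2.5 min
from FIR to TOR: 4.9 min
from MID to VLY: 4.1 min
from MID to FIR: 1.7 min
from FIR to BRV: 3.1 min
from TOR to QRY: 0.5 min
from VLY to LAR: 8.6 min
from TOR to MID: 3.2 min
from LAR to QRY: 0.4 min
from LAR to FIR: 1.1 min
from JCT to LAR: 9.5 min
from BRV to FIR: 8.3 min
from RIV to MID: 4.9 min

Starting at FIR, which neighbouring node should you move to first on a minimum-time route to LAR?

Candidate routes:
FIR–BRV–RIV–MID–VLY–LAR: 3.1+0.9+4.9+4.1+8.6 = 21.6
FIR–BRV–VLY–LAR: 3.1+2.9+8.6 = 14.6
FIR–TOR–MID–VLY–LAR: 4.9+3.2+4.1+8.6 = 20.8
The minimum is 14.6 min via FIR–BRV–VLY–LAR.
So from FIR the first move is to BRV.

BRV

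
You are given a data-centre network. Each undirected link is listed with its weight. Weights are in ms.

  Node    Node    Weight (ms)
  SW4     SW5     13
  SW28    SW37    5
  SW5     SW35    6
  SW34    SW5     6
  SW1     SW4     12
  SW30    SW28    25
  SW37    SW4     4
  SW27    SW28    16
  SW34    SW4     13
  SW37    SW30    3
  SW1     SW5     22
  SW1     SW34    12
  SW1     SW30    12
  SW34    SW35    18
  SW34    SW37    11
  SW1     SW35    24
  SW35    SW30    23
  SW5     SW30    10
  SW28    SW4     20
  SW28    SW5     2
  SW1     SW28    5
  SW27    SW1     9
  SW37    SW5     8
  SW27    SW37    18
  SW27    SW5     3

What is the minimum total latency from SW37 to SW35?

Running Dijkstra from SW37:
SW37: 0
SW30: 3  (via SW37)
SW4: 4  (via SW37)
SW28: 5  (via SW37)
SW5: 7  (via SW28)
SW27: 10  (via SW5)
SW1: 10  (via SW28)
SW34: 11  (via SW37)
SW35: 13  (via SW5)
Shortest route: SW37–SW28–SW5–SW35 = 13 ms.

13 ms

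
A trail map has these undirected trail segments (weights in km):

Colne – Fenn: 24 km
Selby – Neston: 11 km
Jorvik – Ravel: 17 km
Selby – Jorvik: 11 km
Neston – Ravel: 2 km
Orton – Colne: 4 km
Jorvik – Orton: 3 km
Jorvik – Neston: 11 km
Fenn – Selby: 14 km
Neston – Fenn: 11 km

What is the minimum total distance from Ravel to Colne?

Settle nodes by increasing distance from Ravel:
Ravel: 0
Neston: 2  (via Ravel)
Fenn: 13  (via Neston)
Jorvik: 13  (via Neston)
Selby: 13  (via Neston)
Orton: 16  (via Jorvik)
Colne: 20  (via Orton)
Shortest route: Ravel → Neston → Jorvik → Orton → Colne = 20 km.

20 km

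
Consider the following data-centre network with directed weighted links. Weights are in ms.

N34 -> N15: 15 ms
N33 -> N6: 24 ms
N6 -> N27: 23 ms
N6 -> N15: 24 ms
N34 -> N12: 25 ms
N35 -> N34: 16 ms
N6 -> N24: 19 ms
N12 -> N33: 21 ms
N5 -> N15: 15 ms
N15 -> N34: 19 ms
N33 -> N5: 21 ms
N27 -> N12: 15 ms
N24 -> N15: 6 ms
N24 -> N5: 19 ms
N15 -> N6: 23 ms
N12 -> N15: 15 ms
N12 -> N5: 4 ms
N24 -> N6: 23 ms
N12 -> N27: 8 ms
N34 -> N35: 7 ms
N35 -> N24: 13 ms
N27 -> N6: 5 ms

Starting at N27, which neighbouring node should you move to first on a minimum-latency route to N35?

Compare a few routes:
N27 - N12 - N15 - N34 - N35: 15+15+19+7 = 56
N27 - N12 - N5 - N15 - N34 - N35: 15+4+15+19+7 = 60
N27 - N6 - N24 - N15 - N34 - N35: 5+19+6+19+7 = 56
N27 - N6 - N15 - N34 - N35: 5+24+19+7 = 55
The minimum is 55 ms via N27 - N6 - N15 - N34 - N35.
So from N27 the first move is to N6.

N6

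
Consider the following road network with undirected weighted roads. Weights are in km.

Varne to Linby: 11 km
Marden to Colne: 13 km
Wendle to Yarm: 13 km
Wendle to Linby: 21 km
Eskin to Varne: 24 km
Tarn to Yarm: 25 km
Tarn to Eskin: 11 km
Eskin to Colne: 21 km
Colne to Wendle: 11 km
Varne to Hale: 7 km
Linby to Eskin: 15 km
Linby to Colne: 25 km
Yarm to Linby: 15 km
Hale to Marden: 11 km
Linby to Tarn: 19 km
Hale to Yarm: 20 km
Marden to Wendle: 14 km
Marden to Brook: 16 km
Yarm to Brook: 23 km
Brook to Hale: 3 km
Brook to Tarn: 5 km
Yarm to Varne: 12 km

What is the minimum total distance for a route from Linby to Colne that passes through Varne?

Shortest Linby→Varne: Linby–Varne = 11
Best Varne to Colne: Varne–Hale–Marden–Colne costing 31
Total via Varne: 11 + 31 = 42 km.

42 km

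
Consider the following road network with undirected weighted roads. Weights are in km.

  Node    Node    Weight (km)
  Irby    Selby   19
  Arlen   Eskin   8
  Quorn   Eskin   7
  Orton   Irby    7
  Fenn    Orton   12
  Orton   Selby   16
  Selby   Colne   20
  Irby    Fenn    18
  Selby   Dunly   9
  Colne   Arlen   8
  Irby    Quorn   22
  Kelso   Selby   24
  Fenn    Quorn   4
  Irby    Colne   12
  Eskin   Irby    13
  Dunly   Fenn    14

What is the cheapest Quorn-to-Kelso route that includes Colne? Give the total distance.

Best Quorn to Colne: Quorn → Eskin → Arlen → Colne costing 23
Shortest Colne→Kelso: Colne → Selby → Kelso = 44
Total via Colne: 23 + 44 = 67 km.

67 km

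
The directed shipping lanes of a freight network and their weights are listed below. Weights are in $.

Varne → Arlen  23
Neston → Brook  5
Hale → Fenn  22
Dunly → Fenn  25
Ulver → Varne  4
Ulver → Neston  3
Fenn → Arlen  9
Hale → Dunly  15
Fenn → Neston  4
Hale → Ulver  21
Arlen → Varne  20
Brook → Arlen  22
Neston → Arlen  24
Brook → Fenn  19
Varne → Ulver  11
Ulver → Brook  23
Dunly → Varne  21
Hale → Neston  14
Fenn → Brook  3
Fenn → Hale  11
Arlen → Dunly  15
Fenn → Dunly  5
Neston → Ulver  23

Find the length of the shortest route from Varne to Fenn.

Compare a few routes:
Varne–Ulver–Neston–Brook–Fenn: 11+3+5+19 = 38
Varne–Ulver–Brook–Fenn: 11+23+19 = 53
The minimum is $38 via Varne–Ulver–Neston–Brook–Fenn.

$38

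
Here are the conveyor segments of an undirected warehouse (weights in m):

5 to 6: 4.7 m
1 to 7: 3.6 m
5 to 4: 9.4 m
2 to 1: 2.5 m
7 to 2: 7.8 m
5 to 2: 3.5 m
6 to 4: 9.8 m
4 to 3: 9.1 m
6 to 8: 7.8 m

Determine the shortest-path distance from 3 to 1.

24.5 m

Settle nodes by increasing distance from 3:
3: 0
4: 9.1  (via 3)
5: 18.5  (via 4)
6: 18.9  (via 4)
2: 22  (via 5)
1: 24.5  (via 2)
Shortest route: 3 → 4 → 5 → 2 → 1 = 24.5 m.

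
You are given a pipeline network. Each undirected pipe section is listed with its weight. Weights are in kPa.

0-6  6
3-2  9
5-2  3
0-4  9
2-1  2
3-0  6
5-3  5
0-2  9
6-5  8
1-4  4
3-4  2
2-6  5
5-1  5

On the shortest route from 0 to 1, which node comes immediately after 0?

2

Candidate routes:
0–6–2–1: 6+5+2 = 13
0–2–1: 9+2 = 11
0–4–1: 9+4 = 13
0–3–4–1: 6+2+4 = 12
Cheapest is 0–2–1 at 11 kPa.
So from 0 the first move is to 2.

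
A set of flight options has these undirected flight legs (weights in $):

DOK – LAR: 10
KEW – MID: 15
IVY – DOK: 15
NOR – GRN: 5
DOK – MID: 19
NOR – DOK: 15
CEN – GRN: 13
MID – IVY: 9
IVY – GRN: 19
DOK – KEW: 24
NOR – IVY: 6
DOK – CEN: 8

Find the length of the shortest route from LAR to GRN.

Enumerating some paths:
LAR → DOK → NOR → GRN: 10+15+5 = 30
LAR → DOK → IVY → NOR → GRN: 10+15+6+5 = 36
LAR → DOK → CEN → GRN: 10+8+13 = 31
The minimum is $30 via LAR → DOK → NOR → GRN.

$30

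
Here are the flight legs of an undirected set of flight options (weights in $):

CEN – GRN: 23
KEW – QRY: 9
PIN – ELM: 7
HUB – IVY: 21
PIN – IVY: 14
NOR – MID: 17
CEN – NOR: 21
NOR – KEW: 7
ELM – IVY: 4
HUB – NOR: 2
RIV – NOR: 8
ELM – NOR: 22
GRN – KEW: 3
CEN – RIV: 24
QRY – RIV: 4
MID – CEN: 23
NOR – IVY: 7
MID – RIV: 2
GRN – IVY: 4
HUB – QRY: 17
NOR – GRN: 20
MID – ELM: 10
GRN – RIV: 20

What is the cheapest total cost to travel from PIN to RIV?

Settle nodes by increasing distance from PIN:
PIN: 0
ELM: 7  (via PIN)
IVY: 11  (via ELM)
GRN: 15  (via IVY)
MID: 17  (via ELM)
KEW: 18  (via GRN)
NOR: 18  (via IVY)
RIV: 19  (via MID)
Shortest route: PIN → ELM → MID → RIV = $19.

$19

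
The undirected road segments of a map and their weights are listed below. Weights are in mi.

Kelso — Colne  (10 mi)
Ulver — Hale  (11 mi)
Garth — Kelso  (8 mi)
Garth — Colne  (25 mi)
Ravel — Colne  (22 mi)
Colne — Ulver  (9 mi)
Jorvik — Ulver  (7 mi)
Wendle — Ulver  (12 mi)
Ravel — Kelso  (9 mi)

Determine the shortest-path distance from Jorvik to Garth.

34 mi

Shortest distances from Jorvik:
Jorvik: 0
Ulver: 7  (via Jorvik)
Colne: 16  (via Ulver)
Hale: 18  (via Ulver)
Wendle: 19  (via Ulver)
Kelso: 26  (via Colne)
Garth: 34  (via Kelso)
Shortest route: Jorvik–Ulver–Colne–Kelso–Garth = 34 mi.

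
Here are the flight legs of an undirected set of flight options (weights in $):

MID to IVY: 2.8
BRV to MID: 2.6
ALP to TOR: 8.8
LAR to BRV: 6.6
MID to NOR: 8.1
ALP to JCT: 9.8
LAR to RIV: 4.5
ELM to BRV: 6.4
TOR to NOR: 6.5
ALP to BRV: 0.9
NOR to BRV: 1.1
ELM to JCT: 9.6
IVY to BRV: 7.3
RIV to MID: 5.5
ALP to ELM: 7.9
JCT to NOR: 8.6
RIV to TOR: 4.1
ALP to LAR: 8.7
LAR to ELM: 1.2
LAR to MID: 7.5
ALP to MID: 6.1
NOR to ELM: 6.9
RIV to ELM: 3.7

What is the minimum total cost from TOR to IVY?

$12.4

Enumerating some paths:
TOR → RIV → MID → IVY: 4.1+5.5+2.8 = 12.4
TOR → NOR → BRV → MID → IVY: 6.5+1.1+2.6+2.8 = 13
The minimum is $12.4 via TOR → RIV → MID → IVY.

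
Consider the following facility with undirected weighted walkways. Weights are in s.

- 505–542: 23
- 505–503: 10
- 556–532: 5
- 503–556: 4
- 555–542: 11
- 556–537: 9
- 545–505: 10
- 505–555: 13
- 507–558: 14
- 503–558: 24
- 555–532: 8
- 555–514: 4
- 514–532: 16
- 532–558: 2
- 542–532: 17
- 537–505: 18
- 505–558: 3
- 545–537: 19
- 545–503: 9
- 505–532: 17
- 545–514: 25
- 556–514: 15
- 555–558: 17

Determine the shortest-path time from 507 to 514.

Settle nodes by increasing distance from 507:
507: 0
558: 14  (via 507)
532: 16  (via 558)
505: 17  (via 558)
556: 21  (via 532)
555: 24  (via 532)
503: 25  (via 556)
545: 27  (via 505)
514: 28  (via 555)
Shortest route: 507–558–532–555–514 = 28 s.

28 s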